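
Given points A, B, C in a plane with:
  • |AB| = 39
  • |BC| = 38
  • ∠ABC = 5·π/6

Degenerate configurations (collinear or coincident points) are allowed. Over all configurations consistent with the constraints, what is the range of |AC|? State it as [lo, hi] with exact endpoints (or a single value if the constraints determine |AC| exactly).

|AC| = √(1482·√(3) + 2965)  (≈ 74.3767)

|AB| ∈ {39}
|BC| ∈ {38}
|AC| ∈ {√(1482·√(3) + 2965)}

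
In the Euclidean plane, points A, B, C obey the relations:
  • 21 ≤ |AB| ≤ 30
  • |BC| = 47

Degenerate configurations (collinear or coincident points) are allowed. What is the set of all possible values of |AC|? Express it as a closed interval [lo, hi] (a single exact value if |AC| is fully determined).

|AB| ∈ [21, 30]
|BC| ∈ {47}
|AC| ∈ [17, 77]

|AC| ∈ [17, 77]  (≈ [17.0000, 77.0000])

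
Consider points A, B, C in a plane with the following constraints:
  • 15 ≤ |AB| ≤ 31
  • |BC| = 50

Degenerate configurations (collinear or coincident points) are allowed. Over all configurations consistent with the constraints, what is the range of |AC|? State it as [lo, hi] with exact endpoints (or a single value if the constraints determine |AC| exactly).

|AB| ∈ [15, 31]
|BC| ∈ {50}
|AC| ∈ [19, 81]

|AC| ∈ [19, 81]  (≈ [19.0000, 81.0000])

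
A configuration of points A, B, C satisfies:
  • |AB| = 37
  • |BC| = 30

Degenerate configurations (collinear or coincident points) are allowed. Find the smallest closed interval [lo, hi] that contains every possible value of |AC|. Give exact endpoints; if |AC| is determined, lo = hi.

|AB| ∈ {37}
|BC| ∈ {30}
|AC| ∈ [7, 67]

|AC| ∈ [7, 67]  (≈ [7.0000, 67.0000])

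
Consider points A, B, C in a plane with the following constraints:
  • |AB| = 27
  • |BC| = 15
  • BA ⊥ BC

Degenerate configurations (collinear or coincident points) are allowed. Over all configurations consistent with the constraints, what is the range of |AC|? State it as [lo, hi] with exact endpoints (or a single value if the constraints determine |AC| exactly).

|AC| = 3·√(106)  (≈ 30.8869)

|AB| ∈ {27}
|BC| ∈ {15}
|AC| ∈ {3·√(106)}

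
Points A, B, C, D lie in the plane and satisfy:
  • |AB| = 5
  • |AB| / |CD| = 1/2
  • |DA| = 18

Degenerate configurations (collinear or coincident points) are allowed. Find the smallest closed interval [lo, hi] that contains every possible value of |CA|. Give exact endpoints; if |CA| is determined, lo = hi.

|CA| ∈ [8, 28]  (≈ [8.0000, 28.0000])

|AB| ∈ {5}
|AD| ∈ {18}
|CD| ∈ {10}
|BD| ∈ [13, 23]
|AC| ∈ [8, 28]
|BC| ∈ [3, 33]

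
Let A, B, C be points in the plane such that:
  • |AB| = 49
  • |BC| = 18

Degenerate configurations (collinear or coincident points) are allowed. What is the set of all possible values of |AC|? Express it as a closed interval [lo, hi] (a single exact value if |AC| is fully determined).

|AB| ∈ {49}
|BC| ∈ {18}
|AC| ∈ [31, 67]

|AC| ∈ [31, 67]  (≈ [31.0000, 67.0000])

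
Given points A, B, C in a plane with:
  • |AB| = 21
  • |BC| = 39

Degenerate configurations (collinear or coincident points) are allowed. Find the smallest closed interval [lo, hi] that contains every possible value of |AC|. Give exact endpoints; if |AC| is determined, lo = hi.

|AB| ∈ {21}
|BC| ∈ {39}
|AC| ∈ [18, 60]

|AC| ∈ [18, 60]  (≈ [18.0000, 60.0000])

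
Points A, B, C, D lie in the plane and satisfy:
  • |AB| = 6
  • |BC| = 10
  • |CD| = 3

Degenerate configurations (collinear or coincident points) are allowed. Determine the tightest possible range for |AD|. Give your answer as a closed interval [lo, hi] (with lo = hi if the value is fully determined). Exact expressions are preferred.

|AD| ∈ [1, 19]  (≈ [1.0000, 19.0000])

|AB| ∈ {6}
|BC| ∈ {10}
|CD| ∈ {3}
|AC| ∈ [4, 16]
|BD| ∈ [7, 13]
|AD| ∈ [1, 19]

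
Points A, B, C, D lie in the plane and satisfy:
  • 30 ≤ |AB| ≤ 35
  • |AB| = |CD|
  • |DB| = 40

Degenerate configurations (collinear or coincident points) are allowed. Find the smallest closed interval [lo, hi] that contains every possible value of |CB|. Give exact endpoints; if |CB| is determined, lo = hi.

|AB| ∈ [30, 35]
|BD| ∈ {40}
|CD| ∈ [30, 35]
|AD| ∈ [5, 75]
|BC| ∈ [5, 75]
|AC| ∈ [0, 110]

|CB| ∈ [5, 75]  (≈ [5.0000, 75.0000])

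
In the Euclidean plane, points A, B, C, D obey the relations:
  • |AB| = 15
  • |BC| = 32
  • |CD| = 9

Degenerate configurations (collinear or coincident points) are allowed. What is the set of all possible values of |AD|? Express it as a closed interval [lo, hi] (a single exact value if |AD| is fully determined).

|AD| ∈ [8, 56]  (≈ [8.0000, 56.0000])

|AB| ∈ {15}
|BC| ∈ {32}
|CD| ∈ {9}
|AC| ∈ [17, 47]
|BD| ∈ [23, 41]
|AD| ∈ [8, 56]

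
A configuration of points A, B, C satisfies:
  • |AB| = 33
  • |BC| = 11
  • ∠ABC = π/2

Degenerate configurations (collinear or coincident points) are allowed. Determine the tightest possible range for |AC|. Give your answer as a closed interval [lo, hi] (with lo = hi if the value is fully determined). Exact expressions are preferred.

|AC| = 11·√(10)  (≈ 34.7851)

|AB| ∈ {33}
|BC| ∈ {11}
|AC| ∈ {11·√(10)}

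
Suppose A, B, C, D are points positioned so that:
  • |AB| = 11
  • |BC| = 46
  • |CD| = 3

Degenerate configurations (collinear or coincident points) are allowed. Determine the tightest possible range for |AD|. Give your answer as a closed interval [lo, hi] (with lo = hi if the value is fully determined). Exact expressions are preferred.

|AB| ∈ {11}
|BC| ∈ {46}
|CD| ∈ {3}
|AC| ∈ [35, 57]
|BD| ∈ [43, 49]
|AD| ∈ [32, 60]

|AD| ∈ [32, 60]  (≈ [32.0000, 60.0000])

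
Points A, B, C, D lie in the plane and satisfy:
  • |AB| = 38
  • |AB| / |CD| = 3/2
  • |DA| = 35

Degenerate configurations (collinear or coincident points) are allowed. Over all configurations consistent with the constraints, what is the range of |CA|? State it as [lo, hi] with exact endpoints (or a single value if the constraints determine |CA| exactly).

|CA| ∈ [29/3, 181/3]  (≈ [9.6667, 60.3333])

|AB| ∈ {38}
|AD| ∈ {35}
|CD| ∈ {76/3}
|BD| ∈ [3, 73]
|AC| ∈ [29/3, 181/3]
|BC| ∈ [0, 295/3]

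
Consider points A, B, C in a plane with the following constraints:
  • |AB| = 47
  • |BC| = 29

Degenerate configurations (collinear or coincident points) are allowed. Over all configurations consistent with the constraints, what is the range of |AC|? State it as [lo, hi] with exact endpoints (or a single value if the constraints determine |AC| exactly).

|AC| ∈ [18, 76]  (≈ [18.0000, 76.0000])

|AB| ∈ {47}
|BC| ∈ {29}
|AC| ∈ [18, 76]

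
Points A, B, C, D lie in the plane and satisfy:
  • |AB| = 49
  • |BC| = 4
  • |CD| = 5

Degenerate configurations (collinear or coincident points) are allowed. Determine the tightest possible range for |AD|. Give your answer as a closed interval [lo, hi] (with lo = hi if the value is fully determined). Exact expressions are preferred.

|AD| ∈ [40, 58]  (≈ [40.0000, 58.0000])

|AB| ∈ {49}
|BC| ∈ {4}
|CD| ∈ {5}
|AC| ∈ [45, 53]
|BD| ∈ [1, 9]
|AD| ∈ [40, 58]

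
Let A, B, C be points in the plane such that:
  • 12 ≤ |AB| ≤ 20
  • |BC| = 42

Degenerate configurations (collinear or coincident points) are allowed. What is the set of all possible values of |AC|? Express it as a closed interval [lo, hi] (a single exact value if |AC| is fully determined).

|AB| ∈ [12, 20]
|BC| ∈ {42}
|AC| ∈ [22, 62]

|AC| ∈ [22, 62]  (≈ [22.0000, 62.0000])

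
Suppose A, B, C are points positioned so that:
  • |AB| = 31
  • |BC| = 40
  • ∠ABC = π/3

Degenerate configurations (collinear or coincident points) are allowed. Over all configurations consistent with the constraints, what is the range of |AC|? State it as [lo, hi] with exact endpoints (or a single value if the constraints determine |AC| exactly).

|AC| = √(1321)  (≈ 36.3456)

|AB| ∈ {31}
|BC| ∈ {40}
|AC| ∈ {√(1321)}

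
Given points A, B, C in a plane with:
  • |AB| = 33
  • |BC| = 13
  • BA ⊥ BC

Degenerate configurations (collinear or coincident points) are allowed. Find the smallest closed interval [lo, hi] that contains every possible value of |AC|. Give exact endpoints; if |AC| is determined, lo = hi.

|AB| ∈ {33}
|BC| ∈ {13}
|AC| ∈ {√(1258)}

|AC| = √(1258)  (≈ 35.4683)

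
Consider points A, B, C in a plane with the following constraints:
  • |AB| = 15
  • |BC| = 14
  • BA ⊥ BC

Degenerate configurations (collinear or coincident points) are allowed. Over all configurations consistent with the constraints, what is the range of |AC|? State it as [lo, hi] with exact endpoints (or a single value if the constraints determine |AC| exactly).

|AC| = √(421)  (≈ 20.5183)

|AB| ∈ {15}
|BC| ∈ {14}
|AC| ∈ {√(421)}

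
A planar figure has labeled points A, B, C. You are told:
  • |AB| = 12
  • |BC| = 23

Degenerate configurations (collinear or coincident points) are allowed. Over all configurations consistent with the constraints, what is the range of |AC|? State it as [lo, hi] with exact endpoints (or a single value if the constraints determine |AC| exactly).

|AB| ∈ {12}
|BC| ∈ {23}
|AC| ∈ [11, 35]

|AC| ∈ [11, 35]  (≈ [11.0000, 35.0000])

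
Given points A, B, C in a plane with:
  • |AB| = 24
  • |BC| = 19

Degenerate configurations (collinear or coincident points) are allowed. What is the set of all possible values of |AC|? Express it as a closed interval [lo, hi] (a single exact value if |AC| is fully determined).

|AB| ∈ {24}
|BC| ∈ {19}
|AC| ∈ [5, 43]

|AC| ∈ [5, 43]  (≈ [5.0000, 43.0000])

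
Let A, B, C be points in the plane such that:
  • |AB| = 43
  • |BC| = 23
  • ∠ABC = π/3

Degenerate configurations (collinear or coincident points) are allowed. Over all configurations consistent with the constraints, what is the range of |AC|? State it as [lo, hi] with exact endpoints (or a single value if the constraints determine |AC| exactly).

|AB| ∈ {43}
|BC| ∈ {23}
|AC| ∈ {√(1389)}

|AC| = √(1389)  (≈ 37.2693)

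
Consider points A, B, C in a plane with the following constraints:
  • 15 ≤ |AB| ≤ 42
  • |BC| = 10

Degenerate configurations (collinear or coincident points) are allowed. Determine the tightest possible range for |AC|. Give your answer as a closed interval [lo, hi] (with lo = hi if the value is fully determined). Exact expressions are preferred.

|AC| ∈ [5, 52]  (≈ [5.0000, 52.0000])

|AB| ∈ [15, 42]
|BC| ∈ {10}
|AC| ∈ [5, 52]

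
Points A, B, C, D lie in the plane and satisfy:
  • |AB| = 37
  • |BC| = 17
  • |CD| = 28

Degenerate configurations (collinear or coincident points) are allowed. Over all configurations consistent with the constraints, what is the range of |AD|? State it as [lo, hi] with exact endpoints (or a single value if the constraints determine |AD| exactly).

|AD| ∈ [0, 82]  (≈ [0.0000, 82.0000])

|AB| ∈ {37}
|BC| ∈ {17}
|CD| ∈ {28}
|AC| ∈ [20, 54]
|BD| ∈ [11, 45]
|AD| ∈ [0, 82]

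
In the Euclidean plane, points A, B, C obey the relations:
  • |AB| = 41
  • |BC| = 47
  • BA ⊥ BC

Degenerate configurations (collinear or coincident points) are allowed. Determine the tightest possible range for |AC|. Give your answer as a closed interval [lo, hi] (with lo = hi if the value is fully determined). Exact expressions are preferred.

|AC| = √(3890)  (≈ 62.3699)

|AB| ∈ {41}
|BC| ∈ {47}
|AC| ∈ {√(3890)}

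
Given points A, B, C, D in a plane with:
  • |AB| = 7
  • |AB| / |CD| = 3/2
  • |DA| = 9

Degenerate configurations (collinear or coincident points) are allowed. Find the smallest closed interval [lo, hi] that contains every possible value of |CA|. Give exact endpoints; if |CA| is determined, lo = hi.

|CA| ∈ [13/3, 41/3]  (≈ [4.3333, 13.6667])

|AB| ∈ {7}
|AD| ∈ {9}
|CD| ∈ {14/3}
|BD| ∈ [2, 16]
|AC| ∈ [13/3, 41/3]
|BC| ∈ [0, 62/3]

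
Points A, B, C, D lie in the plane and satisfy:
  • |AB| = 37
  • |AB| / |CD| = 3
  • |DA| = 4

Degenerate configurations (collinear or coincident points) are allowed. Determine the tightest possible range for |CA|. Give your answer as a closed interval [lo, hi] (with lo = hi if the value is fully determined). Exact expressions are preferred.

|CA| ∈ [25/3, 49/3]  (≈ [8.3333, 16.3333])

|AB| ∈ {37}
|AD| ∈ {4}
|CD| ∈ {37/3}
|BD| ∈ [33, 41]
|AC| ∈ [25/3, 49/3]
|BC| ∈ [62/3, 160/3]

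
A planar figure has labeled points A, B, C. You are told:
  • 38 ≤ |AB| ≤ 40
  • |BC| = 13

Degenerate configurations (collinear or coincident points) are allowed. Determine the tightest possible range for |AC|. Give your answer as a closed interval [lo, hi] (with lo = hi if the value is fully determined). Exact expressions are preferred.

|AB| ∈ [38, 40]
|BC| ∈ {13}
|AC| ∈ [25, 53]

|AC| ∈ [25, 53]  (≈ [25.0000, 53.0000])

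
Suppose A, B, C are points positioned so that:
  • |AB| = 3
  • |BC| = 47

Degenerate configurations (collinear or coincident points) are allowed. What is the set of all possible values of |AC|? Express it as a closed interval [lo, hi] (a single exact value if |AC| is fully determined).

|AC| ∈ [44, 50]  (≈ [44.0000, 50.0000])

|AB| ∈ {3}
|BC| ∈ {47}
|AC| ∈ [44, 50]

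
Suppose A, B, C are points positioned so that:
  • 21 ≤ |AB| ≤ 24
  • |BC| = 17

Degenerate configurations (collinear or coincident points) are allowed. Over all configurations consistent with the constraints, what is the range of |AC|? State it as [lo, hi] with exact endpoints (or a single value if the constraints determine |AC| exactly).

|AB| ∈ [21, 24]
|BC| ∈ {17}
|AC| ∈ [4, 41]

|AC| ∈ [4, 41]  (≈ [4.0000, 41.0000])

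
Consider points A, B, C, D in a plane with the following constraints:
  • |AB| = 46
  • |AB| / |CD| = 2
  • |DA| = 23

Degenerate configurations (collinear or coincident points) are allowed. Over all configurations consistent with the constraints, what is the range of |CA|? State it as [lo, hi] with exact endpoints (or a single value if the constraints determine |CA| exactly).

|AB| ∈ {46}
|AD| ∈ {23}
|CD| ∈ {23}
|BD| ∈ [23, 69]
|AC| ∈ [0, 46]
|BC| ∈ [0, 92]

|CA| ∈ [0, 46]  (≈ [0.0000, 46.0000])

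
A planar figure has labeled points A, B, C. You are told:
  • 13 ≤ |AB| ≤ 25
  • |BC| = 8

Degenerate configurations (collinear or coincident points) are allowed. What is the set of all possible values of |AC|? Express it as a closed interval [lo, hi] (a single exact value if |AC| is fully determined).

|AB| ∈ [13, 25]
|BC| ∈ {8}
|AC| ∈ [5, 33]

|AC| ∈ [5, 33]  (≈ [5.0000, 33.0000])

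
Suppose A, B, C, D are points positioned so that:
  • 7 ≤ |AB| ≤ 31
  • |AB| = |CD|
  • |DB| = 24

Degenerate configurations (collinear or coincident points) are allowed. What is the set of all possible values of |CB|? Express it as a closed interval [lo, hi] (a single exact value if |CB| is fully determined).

|AB| ∈ [7, 31]
|BD| ∈ {24}
|CD| ∈ [7, 31]
|AD| ∈ [0, 55]
|BC| ∈ [0, 55]
|AC| ∈ [0, 86]

|CB| ∈ [0, 55]  (≈ [0.0000, 55.0000])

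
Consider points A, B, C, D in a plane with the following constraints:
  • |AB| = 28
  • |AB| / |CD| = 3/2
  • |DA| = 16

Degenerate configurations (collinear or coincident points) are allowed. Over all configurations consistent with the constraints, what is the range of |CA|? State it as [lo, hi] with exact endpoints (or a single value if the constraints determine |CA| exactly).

|AB| ∈ {28}
|AD| ∈ {16}
|CD| ∈ {56/3}
|BD| ∈ [12, 44]
|AC| ∈ [8/3, 104/3]
|BC| ∈ [0, 188/3]

|CA| ∈ [8/3, 104/3]  (≈ [2.6667, 34.6667])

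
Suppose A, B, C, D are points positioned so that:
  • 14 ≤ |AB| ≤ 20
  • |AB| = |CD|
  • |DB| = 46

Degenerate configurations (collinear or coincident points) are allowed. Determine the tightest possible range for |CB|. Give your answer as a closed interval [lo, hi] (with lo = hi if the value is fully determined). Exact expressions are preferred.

|CB| ∈ [26, 66]  (≈ [26.0000, 66.0000])

|AB| ∈ [14, 20]
|BD| ∈ {46}
|CD| ∈ [14, 20]
|AD| ∈ [26, 66]
|BC| ∈ [26, 66]
|AC| ∈ [6, 86]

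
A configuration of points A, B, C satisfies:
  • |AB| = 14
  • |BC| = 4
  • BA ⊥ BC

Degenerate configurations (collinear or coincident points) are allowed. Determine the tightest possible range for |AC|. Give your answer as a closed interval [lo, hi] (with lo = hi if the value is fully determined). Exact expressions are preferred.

|AC| = 2·√(53)  (≈ 14.5602)

|AB| ∈ {14}
|BC| ∈ {4}
|AC| ∈ {2·√(53)}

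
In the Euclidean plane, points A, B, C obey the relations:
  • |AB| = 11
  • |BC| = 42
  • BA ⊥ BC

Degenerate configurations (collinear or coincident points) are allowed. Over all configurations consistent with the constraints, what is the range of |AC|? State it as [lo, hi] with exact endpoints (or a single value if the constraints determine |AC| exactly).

|AB| ∈ {11}
|BC| ∈ {42}
|AC| ∈ {√(1885)}

|AC| = √(1885)  (≈ 43.4166)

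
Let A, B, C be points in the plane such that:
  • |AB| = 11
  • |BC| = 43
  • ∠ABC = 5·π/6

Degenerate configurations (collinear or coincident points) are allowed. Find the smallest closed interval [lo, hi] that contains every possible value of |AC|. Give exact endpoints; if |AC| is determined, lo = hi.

|AC| = √(473·√(3) + 1970)  (≈ 52.8134)

|AB| ∈ {11}
|BC| ∈ {43}
|AC| ∈ {√(473·√(3) + 1970)}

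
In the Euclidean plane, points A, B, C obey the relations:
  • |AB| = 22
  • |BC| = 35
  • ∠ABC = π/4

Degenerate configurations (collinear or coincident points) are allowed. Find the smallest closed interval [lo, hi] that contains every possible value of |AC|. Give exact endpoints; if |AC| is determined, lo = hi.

|AB| ∈ {22}
|BC| ∈ {35}
|AC| ∈ {√(1709 - 770·√(2))}

|AC| = √(1709 - 770·√(2))  (≈ 24.9009)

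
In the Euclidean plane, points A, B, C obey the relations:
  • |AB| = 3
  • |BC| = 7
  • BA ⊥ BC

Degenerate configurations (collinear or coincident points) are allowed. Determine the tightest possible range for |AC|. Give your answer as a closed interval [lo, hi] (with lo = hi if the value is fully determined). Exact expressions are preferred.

|AB| ∈ {3}
|BC| ∈ {7}
|AC| ∈ {√(58)}

|AC| = √(58)  (≈ 7.6158)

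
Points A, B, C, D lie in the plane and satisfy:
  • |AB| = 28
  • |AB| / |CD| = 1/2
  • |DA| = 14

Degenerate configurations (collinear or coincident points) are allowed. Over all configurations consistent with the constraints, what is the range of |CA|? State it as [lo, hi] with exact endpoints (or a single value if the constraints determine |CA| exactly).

|CA| ∈ [42, 70]  (≈ [42.0000, 70.0000])

|AB| ∈ {28}
|AD| ∈ {14}
|CD| ∈ {56}
|BD| ∈ [14, 42]
|AC| ∈ [42, 70]
|BC| ∈ [14, 98]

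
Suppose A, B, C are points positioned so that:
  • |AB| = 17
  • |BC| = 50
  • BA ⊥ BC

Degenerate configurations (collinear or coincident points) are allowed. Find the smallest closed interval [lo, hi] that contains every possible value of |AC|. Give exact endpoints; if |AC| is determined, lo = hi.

|AC| = √(2789)  (≈ 52.8110)

|AB| ∈ {17}
|BC| ∈ {50}
|AC| ∈ {√(2789)}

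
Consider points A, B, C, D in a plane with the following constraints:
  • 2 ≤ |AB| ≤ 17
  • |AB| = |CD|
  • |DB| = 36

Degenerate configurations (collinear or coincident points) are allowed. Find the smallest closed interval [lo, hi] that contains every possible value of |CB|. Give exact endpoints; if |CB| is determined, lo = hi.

|CB| ∈ [19, 53]  (≈ [19.0000, 53.0000])

|AB| ∈ [2, 17]
|BD| ∈ {36}
|CD| ∈ [2, 17]
|AD| ∈ [19, 53]
|BC| ∈ [19, 53]
|AC| ∈ [2, 70]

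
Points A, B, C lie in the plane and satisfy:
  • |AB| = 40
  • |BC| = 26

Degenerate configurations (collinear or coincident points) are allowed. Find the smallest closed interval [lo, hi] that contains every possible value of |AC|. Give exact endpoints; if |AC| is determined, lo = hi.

|AC| ∈ [14, 66]  (≈ [14.0000, 66.0000])

|AB| ∈ {40}
|BC| ∈ {26}
|AC| ∈ [14, 66]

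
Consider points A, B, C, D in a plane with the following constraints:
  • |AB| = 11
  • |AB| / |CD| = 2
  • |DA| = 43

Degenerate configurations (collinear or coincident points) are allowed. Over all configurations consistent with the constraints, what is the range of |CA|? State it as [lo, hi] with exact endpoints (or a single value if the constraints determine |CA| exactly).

|AB| ∈ {11}
|AD| ∈ {43}
|CD| ∈ {11/2}
|BD| ∈ [32, 54]
|AC| ∈ [75/2, 97/2]
|BC| ∈ [53/2, 119/2]

|CA| ∈ [75/2, 97/2]  (≈ [37.5000, 48.5000])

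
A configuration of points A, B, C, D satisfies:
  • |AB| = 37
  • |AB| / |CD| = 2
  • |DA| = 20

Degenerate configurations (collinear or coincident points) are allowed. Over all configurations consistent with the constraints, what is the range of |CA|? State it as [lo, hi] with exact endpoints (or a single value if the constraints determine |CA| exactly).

|AB| ∈ {37}
|AD| ∈ {20}
|CD| ∈ {37/2}
|BD| ∈ [17, 57]
|AC| ∈ [3/2, 77/2]
|BC| ∈ [0, 151/2]

|CA| ∈ [3/2, 77/2]  (≈ [1.5000, 38.5000])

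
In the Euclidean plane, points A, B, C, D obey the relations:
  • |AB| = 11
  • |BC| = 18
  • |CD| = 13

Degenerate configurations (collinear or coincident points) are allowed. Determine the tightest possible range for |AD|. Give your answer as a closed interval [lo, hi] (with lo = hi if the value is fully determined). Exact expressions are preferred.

|AB| ∈ {11}
|BC| ∈ {18}
|CD| ∈ {13}
|AC| ∈ [7, 29]
|BD| ∈ [5, 31]
|AD| ∈ [0, 42]

|AD| ∈ [0, 42]  (≈ [0.0000, 42.0000])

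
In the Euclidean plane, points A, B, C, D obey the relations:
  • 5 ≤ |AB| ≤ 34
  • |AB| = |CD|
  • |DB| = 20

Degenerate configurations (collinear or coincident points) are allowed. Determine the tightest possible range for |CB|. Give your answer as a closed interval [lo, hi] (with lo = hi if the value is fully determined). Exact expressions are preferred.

|AB| ∈ [5, 34]
|BD| ∈ {20}
|CD| ∈ [5, 34]
|AD| ∈ [0, 54]
|BC| ∈ [0, 54]
|AC| ∈ [0, 88]

|CB| ∈ [0, 54]  (≈ [0.0000, 54.0000])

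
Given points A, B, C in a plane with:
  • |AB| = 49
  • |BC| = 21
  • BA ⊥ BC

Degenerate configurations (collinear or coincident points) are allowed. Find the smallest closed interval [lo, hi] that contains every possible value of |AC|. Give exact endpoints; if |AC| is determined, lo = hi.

|AB| ∈ {49}
|BC| ∈ {21}
|AC| ∈ {7·√(58)}

|AC| = 7·√(58)  (≈ 53.3104)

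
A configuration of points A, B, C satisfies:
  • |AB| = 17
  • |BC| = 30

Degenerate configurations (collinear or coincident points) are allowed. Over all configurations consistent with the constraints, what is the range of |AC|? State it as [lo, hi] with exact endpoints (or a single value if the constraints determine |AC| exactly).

|AC| ∈ [13, 47]  (≈ [13.0000, 47.0000])

|AB| ∈ {17}
|BC| ∈ {30}
|AC| ∈ [13, 47]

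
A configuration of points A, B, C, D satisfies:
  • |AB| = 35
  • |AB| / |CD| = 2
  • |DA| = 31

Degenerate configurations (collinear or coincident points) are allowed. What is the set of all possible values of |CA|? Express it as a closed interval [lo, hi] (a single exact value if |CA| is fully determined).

|AB| ∈ {35}
|AD| ∈ {31}
|CD| ∈ {35/2}
|BD| ∈ [4, 66]
|AC| ∈ [27/2, 97/2]
|BC| ∈ [0, 167/2]

|CA| ∈ [27/2, 97/2]  (≈ [13.5000, 48.5000])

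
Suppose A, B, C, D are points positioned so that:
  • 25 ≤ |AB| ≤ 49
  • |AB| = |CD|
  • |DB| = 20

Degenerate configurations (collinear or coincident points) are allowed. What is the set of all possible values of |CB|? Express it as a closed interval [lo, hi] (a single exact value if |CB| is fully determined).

|AB| ∈ [25, 49]
|BD| ∈ {20}
|CD| ∈ [25, 49]
|AD| ∈ [5, 69]
|BC| ∈ [5, 69]
|AC| ∈ [0, 118]

|CB| ∈ [5, 69]  (≈ [5.0000, 69.0000])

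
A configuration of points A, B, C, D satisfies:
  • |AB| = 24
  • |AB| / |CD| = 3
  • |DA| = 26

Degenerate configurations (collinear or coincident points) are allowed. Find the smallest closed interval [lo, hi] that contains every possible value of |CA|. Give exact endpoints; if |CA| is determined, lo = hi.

|CA| ∈ [18, 34]  (≈ [18.0000, 34.0000])

|AB| ∈ {24}
|AD| ∈ {26}
|CD| ∈ {8}
|BD| ∈ [2, 50]
|AC| ∈ [18, 34]
|BC| ∈ [0, 58]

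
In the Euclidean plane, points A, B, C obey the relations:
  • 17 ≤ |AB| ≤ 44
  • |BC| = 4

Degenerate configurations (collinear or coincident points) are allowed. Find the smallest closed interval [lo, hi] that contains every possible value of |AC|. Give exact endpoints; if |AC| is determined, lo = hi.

|AB| ∈ [17, 44]
|BC| ∈ {4}
|AC| ∈ [13, 48]

|AC| ∈ [13, 48]  (≈ [13.0000, 48.0000])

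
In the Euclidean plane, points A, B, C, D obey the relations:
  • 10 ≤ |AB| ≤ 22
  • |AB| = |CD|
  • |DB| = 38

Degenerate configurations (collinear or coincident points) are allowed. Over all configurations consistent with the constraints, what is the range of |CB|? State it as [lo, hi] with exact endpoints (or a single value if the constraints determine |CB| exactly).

|AB| ∈ [10, 22]
|BD| ∈ {38}
|CD| ∈ [10, 22]
|AD| ∈ [16, 60]
|BC| ∈ [16, 60]
|AC| ∈ [0, 82]

|CB| ∈ [16, 60]  (≈ [16.0000, 60.0000])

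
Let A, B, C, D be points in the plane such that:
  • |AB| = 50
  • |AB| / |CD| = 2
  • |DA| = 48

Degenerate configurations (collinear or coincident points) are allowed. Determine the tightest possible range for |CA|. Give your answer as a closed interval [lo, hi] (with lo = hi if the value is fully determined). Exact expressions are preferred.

|CA| ∈ [23, 73]  (≈ [23.0000, 73.0000])

|AB| ∈ {50}
|AD| ∈ {48}
|CD| ∈ {25}
|BD| ∈ [2, 98]
|AC| ∈ [23, 73]
|BC| ∈ [0, 123]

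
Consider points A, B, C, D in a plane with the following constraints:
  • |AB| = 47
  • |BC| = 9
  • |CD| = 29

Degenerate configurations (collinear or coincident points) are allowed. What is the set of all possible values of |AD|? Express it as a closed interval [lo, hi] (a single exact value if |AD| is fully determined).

|AD| ∈ [9, 85]  (≈ [9.0000, 85.0000])

|AB| ∈ {47}
|BC| ∈ {9}
|CD| ∈ {29}
|AC| ∈ [38, 56]
|BD| ∈ [20, 38]
|AD| ∈ [9, 85]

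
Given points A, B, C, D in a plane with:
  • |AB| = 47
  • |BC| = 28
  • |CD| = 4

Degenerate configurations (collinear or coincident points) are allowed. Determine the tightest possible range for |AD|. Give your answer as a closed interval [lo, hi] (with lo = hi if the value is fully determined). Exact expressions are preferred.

|AD| ∈ [15, 79]  (≈ [15.0000, 79.0000])

|AB| ∈ {47}
|BC| ∈ {28}
|CD| ∈ {4}
|AC| ∈ [19, 75]
|BD| ∈ [24, 32]
|AD| ∈ [15, 79]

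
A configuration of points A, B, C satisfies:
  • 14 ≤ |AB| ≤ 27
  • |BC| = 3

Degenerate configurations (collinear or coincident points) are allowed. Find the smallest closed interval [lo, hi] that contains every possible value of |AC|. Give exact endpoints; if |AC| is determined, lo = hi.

|AB| ∈ [14, 27]
|BC| ∈ {3}
|AC| ∈ [11, 30]

|AC| ∈ [11, 30]  (≈ [11.0000, 30.0000])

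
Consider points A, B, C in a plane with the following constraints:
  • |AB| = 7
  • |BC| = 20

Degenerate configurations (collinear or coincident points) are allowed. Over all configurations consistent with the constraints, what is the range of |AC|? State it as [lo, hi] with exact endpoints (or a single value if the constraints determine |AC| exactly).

|AC| ∈ [13, 27]  (≈ [13.0000, 27.0000])

|AB| ∈ {7}
|BC| ∈ {20}
|AC| ∈ [13, 27]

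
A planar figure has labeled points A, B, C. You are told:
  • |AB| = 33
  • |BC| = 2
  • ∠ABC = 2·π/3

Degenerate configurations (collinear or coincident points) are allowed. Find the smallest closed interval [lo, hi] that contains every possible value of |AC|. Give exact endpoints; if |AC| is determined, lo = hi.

|AC| = √(1159)  (≈ 34.0441)

|AB| ∈ {33}
|BC| ∈ {2}
|AC| ∈ {√(1159)}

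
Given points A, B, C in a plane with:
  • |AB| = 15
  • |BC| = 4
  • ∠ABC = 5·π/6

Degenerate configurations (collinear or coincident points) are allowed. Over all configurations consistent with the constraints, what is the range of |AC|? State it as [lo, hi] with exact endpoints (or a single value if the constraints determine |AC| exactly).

|AC| = √(60·√(3) + 241)  (≈ 18.5721)

|AB| ∈ {15}
|BC| ∈ {4}
|AC| ∈ {√(60·√(3) + 241)}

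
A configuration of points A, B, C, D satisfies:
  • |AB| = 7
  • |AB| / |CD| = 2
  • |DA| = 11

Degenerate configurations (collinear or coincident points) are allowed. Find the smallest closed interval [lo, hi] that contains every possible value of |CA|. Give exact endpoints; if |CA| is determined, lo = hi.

|AB| ∈ {7}
|AD| ∈ {11}
|CD| ∈ {7/2}
|BD| ∈ [4, 18]
|AC| ∈ [15/2, 29/2]
|BC| ∈ [1/2, 43/2]

|CA| ∈ [15/2, 29/2]  (≈ [7.5000, 14.5000])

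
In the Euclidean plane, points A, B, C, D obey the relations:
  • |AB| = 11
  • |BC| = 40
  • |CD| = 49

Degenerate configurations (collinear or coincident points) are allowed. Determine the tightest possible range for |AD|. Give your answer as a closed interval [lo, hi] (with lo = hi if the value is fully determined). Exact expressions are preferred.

|AD| ∈ [0, 100]  (≈ [0.0000, 100.0000])

|AB| ∈ {11}
|BC| ∈ {40}
|CD| ∈ {49}
|AC| ∈ [29, 51]
|BD| ∈ [9, 89]
|AD| ∈ [0, 100]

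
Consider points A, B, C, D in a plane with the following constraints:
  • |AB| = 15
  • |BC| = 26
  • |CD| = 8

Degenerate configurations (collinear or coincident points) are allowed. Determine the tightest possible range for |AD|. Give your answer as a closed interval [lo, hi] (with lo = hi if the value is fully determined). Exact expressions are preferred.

|AD| ∈ [3, 49]  (≈ [3.0000, 49.0000])

|AB| ∈ {15}
|BC| ∈ {26}
|CD| ∈ {8}
|AC| ∈ [11, 41]
|BD| ∈ [18, 34]
|AD| ∈ [3, 49]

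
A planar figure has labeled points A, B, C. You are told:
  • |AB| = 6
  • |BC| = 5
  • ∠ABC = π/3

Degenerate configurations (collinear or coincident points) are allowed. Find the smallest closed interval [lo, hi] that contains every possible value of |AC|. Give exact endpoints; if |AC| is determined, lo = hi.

|AC| = √(31)  (≈ 5.5678)

|AB| ∈ {6}
|BC| ∈ {5}
|AC| ∈ {√(31)}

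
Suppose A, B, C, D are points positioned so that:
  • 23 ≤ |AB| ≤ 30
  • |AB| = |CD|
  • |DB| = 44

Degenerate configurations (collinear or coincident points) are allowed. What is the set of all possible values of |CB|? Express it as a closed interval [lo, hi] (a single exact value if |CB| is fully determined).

|AB| ∈ [23, 30]
|BD| ∈ {44}
|CD| ∈ [23, 30]
|AD| ∈ [14, 74]
|BC| ∈ [14, 74]
|AC| ∈ [0, 104]

|CB| ∈ [14, 74]  (≈ [14.0000, 74.0000])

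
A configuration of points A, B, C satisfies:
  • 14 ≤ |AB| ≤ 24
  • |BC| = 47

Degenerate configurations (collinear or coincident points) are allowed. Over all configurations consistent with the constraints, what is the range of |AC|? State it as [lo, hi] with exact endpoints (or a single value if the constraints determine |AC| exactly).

|AB| ∈ [14, 24]
|BC| ∈ {47}
|AC| ∈ [23, 71]

|AC| ∈ [23, 71]  (≈ [23.0000, 71.0000])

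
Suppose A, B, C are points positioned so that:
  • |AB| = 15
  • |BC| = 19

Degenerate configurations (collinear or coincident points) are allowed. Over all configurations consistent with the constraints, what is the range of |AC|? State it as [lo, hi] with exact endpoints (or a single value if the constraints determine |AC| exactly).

|AB| ∈ {15}
|BC| ∈ {19}
|AC| ∈ [4, 34]

|AC| ∈ [4, 34]  (≈ [4.0000, 34.0000])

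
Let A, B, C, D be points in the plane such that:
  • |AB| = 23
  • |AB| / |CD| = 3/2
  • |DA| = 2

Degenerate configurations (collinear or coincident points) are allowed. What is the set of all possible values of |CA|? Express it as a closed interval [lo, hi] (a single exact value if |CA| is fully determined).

|AB| ∈ {23}
|AD| ∈ {2}
|CD| ∈ {46/3}
|BD| ∈ [21, 25]
|AC| ∈ [40/3, 52/3]
|BC| ∈ [17/3, 121/3]

|CA| ∈ [40/3, 52/3]  (≈ [13.3333, 17.3333])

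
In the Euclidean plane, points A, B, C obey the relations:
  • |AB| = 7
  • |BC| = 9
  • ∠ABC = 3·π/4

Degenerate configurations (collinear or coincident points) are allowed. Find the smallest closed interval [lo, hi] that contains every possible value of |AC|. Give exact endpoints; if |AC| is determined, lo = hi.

|AB| ∈ {7}
|BC| ∈ {9}
|AC| ∈ {√(63·√(2) + 130)}

|AC| = √(63·√(2) + 130)  (≈ 14.8019)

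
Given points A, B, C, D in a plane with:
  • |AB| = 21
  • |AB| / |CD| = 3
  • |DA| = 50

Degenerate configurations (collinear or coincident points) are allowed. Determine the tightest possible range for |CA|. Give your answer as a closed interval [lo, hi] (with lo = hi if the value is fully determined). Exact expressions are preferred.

|CA| ∈ [43, 57]  (≈ [43.0000, 57.0000])

|AB| ∈ {21}
|AD| ∈ {50}
|CD| ∈ {7}
|BD| ∈ [29, 71]
|AC| ∈ [43, 57]
|BC| ∈ [22, 78]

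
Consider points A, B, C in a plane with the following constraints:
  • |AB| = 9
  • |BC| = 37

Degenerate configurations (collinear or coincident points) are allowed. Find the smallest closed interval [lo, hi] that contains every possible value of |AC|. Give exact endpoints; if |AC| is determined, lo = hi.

|AC| ∈ [28, 46]  (≈ [28.0000, 46.0000])

|AB| ∈ {9}
|BC| ∈ {37}
|AC| ∈ [28, 46]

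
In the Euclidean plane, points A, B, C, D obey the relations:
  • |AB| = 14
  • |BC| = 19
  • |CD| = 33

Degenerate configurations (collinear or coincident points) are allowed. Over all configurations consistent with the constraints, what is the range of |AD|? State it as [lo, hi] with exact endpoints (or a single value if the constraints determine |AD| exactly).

|AB| ∈ {14}
|BC| ∈ {19}
|CD| ∈ {33}
|AC| ∈ [5, 33]
|BD| ∈ [14, 52]
|AD| ∈ [0, 66]

|AD| ∈ [0, 66]  (≈ [0.0000, 66.0000])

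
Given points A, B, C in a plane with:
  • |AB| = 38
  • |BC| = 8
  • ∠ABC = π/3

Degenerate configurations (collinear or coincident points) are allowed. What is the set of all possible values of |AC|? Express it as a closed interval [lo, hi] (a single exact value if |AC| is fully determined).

|AB| ∈ {38}
|BC| ∈ {8}
|AC| ∈ {2·√(301)}

|AC| = 2·√(301)  (≈ 34.6987)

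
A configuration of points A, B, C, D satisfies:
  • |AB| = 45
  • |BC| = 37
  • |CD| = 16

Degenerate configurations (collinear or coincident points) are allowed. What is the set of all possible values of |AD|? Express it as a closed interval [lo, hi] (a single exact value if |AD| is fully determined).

|AB| ∈ {45}
|BC| ∈ {37}
|CD| ∈ {16}
|AC| ∈ [8, 82]
|BD| ∈ [21, 53]
|AD| ∈ [0, 98]

|AD| ∈ [0, 98]  (≈ [0.0000, 98.0000])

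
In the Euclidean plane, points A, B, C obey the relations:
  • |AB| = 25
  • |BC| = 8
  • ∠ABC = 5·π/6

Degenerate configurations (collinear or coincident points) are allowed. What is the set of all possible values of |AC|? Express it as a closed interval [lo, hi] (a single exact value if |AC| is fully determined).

|AC| = √(200·√(3) + 689)  (≈ 32.1778)

|AB| ∈ {25}
|BC| ∈ {8}
|AC| ∈ {√(200·√(3) + 689)}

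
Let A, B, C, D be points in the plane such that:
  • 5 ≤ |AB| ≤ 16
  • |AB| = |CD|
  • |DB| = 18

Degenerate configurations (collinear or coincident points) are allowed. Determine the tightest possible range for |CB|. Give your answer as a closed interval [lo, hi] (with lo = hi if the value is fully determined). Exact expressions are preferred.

|AB| ∈ [5, 16]
|BD| ∈ {18}
|CD| ∈ [5, 16]
|AD| ∈ [2, 34]
|BC| ∈ [2, 34]
|AC| ∈ [0, 50]

|CB| ∈ [2, 34]  (≈ [2.0000, 34.0000])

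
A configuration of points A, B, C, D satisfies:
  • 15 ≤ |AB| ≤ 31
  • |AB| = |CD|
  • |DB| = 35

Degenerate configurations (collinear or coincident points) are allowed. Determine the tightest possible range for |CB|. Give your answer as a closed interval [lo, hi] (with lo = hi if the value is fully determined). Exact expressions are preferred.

|AB| ∈ [15, 31]
|BD| ∈ {35}
|CD| ∈ [15, 31]
|AD| ∈ [4, 66]
|BC| ∈ [4, 66]
|AC| ∈ [0, 97]

|CB| ∈ [4, 66]  (≈ [4.0000, 66.0000])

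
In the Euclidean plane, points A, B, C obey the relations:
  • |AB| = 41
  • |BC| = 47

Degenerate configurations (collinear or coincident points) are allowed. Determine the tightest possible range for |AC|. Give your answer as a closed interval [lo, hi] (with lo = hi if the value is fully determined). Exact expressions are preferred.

|AC| ∈ [6, 88]  (≈ [6.0000, 88.0000])

|AB| ∈ {41}
|BC| ∈ {47}
|AC| ∈ [6, 88]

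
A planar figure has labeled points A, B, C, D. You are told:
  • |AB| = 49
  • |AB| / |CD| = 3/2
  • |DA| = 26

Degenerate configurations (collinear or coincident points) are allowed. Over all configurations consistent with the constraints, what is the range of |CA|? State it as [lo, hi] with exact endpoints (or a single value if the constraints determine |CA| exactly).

|AB| ∈ {49}
|AD| ∈ {26}
|CD| ∈ {98/3}
|BD| ∈ [23, 75]
|AC| ∈ [20/3, 176/3]
|BC| ∈ [0, 323/3]

|CA| ∈ [20/3, 176/3]  (≈ [6.6667, 58.6667])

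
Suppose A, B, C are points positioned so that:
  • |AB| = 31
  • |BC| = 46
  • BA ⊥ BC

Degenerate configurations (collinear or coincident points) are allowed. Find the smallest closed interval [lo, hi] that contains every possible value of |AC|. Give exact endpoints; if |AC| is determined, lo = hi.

|AC| = √(3077)  (≈ 55.4707)

|AB| ∈ {31}
|BC| ∈ {46}
|AC| ∈ {√(3077)}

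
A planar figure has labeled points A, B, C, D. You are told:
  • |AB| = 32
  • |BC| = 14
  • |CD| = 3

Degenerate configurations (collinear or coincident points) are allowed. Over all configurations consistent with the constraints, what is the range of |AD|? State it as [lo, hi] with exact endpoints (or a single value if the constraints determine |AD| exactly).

|AB| ∈ {32}
|BC| ∈ {14}
|CD| ∈ {3}
|AC| ∈ [18, 46]
|BD| ∈ [11, 17]
|AD| ∈ [15, 49]

|AD| ∈ [15, 49]  (≈ [15.0000, 49.0000])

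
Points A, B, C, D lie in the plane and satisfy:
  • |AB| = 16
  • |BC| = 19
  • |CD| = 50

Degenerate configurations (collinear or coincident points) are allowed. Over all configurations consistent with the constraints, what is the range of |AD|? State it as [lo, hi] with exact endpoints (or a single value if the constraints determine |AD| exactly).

|AB| ∈ {16}
|BC| ∈ {19}
|CD| ∈ {50}
|AC| ∈ [3, 35]
|BD| ∈ [31, 69]
|AD| ∈ [15, 85]

|AD| ∈ [15, 85]  (≈ [15.0000, 85.0000])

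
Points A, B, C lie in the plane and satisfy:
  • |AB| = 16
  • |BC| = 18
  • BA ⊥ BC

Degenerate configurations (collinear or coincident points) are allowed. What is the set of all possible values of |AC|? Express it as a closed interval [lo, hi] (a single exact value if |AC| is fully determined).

|AC| = 2·√(145)  (≈ 24.0832)

|AB| ∈ {16}
|BC| ∈ {18}
|AC| ∈ {2·√(145)}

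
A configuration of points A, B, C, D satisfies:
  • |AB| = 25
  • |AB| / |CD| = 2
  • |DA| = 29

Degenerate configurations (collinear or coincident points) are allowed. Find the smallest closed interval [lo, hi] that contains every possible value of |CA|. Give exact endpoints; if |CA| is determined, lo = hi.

|AB| ∈ {25}
|AD| ∈ {29}
|CD| ∈ {25/2}
|BD| ∈ [4, 54]
|AC| ∈ [33/2, 83/2]
|BC| ∈ [0, 133/2]

|CA| ∈ [33/2, 83/2]  (≈ [16.5000, 41.5000])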